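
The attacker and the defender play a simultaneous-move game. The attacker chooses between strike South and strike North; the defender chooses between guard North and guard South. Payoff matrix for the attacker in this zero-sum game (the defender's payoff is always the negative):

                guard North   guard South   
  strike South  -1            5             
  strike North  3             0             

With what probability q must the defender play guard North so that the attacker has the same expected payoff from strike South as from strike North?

q = 5/9

For the attacker to be willing to mix, the attacker must be indifferent between strike South and strike North, which pins down the defender's mix.
  the attacker's payoff to strike South: q·(-1) + (1−q)·5 = -6q + 5
  the attacker's payoff to strike North: q·3 + (1−q)·0 = 3q
  -6q + 5 = 3q  ⇒  -9q = -5  ⇒  q = 5/9.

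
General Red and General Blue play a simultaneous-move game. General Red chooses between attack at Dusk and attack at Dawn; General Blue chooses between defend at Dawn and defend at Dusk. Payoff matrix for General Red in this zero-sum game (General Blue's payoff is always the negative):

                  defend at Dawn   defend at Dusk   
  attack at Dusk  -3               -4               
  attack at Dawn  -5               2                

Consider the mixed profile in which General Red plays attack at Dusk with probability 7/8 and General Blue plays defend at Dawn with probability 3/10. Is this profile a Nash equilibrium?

No

Given General Blue's mix q = 3/10, General Red's payoff from attack at Dusk is -37/10 but from attack at Dawn is -1/10. General Red strictly prefers attack at Dawn, so General Red would not mix.
So the proposed profile is not a Nash equilibrium.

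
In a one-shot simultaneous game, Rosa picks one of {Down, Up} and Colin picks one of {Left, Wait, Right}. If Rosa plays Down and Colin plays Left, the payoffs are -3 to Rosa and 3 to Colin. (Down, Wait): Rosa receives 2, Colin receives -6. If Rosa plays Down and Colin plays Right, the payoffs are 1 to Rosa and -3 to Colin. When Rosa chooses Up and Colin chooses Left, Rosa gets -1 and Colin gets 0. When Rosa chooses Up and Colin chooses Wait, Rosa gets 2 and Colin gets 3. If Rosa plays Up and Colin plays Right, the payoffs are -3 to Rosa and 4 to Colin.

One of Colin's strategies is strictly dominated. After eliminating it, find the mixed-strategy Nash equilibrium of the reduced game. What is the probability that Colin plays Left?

q = 2/3

Colin's strategy Wait is strictly dominated by Right: -3 > -6 and 4 > 3. Eliminate Wait.
For Rosa to be willing to mix, Rosa must be indifferent between Down and Up, which pins down Colin's mix.
  Rosa's payoff from Down: q·(-3) + (1−q)·1 = -4q + 1
  Rosa's payoff from Up: q·(-1) + (1−q)·(-3) = 2q - 3
  -4q + 1 = 2q - 3  ⇒  -6q = -4  ⇒  q = 2/3.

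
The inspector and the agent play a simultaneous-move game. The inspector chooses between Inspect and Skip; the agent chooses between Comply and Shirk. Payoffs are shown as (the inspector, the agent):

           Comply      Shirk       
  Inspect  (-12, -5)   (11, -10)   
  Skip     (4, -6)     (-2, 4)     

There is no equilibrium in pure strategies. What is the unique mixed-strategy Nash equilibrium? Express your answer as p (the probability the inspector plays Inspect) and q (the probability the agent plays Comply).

The agent's indifference between Comply and Shirk determines the inspector's mixing probability p:
  the agent's payoff to Comply: p·(-5) + (1−p)·(-6) = p - 6
  the agent's payoff to Shirk: p·(-10) + (1−p)·4 = -14p + 4
  p - 6 = -14p + 4  ⇒  15p = 10  ⇒  p = 2/3.
The agent's mix must leave the inspector indifferent between Inspect and Skip.
  the inspector's expected payoff from Inspect: q·(-12) + (1−q)·11 = -23q + 11
  the inspector's expected payoff from Skip: q·4 + (1−q)·(-2) = 6q - 2
  -23q + 11 = 6q - 2  ⇒  -29q = -13  ⇒  q = 13/29.

p = 2/3, q = 13/29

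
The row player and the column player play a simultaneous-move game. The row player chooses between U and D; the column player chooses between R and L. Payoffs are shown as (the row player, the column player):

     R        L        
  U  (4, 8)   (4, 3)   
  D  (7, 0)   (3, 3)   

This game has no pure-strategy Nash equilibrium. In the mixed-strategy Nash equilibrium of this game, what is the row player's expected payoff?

4

The row player's indifference between U and D determines the column player's mixing probability q:
  the row player's payoff to U: q·4 + (1−q)·4 = 4
  the row player's payoff to D: q·7 + (1−q)·3 = 4q + 3
  4 = 4q + 3  ⇒  -4q = -1  ⇒  q = 1/4.
At equilibrium the row player is indifferent across rows, so the row player's payoff equals the payoff from U: (1/4)·4 + (3/4)·4 = 4.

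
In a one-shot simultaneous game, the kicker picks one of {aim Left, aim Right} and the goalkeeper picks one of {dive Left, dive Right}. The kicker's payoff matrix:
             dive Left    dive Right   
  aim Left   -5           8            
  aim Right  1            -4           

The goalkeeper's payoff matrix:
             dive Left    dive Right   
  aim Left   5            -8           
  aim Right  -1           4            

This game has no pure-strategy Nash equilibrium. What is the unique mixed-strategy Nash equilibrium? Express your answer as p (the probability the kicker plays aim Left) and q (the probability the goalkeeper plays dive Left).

In a mixed equilibrium the goalkeeper is indifferent between dive Left and dive Right; this condition fixes p.
  the goalkeeper's payoff to dive Left: p·5 + (1−p)·(-1) = 6p - 1
  the goalkeeper's payoff to dive Right: p·(-8) + (1−p)·4 = -12p + 4
  6p - 1 = -12p + 4  ⇒  18p = 5  ⇒  p = 5/18.
The kicker's indifference between aim Left and aim Right determines the goalkeeper's mixing probability q:
  the kicker's expected payoff from aim Left: q·(-5) + (1−q)·8 = -13q + 8
  the kicker's expected payoff from aim Right: q·1 + (1−q)·(-4) = 5q - 4
  -13q + 8 = 5q - 4  ⇒  -18q = -12  ⇒  q = 2/3.

p = 5/18, q = 2/3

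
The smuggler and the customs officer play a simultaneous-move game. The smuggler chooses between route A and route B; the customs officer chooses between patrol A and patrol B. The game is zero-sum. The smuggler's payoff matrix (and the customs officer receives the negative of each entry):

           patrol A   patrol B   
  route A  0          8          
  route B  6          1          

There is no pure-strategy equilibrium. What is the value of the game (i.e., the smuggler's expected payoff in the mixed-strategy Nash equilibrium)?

v = 48/13

For the smuggler to be willing to mix, the smuggler must be indifferent between route A and route B, which pins down the customs officer's mix.
  the smuggler's payoff from route A: q·0 + (1−q)·8 = -8q + 8
  the smuggler's payoff from route B: q·6 + (1−q)·1 = 5q + 1
  -8q + 8 = 5q + 1  ⇒  -13q = -7  ⇒  q = 7/13.
The value is the smuggler's expected payoff against this mix (using route A): (7/13)·0 + (6/13)·8 = 48/13.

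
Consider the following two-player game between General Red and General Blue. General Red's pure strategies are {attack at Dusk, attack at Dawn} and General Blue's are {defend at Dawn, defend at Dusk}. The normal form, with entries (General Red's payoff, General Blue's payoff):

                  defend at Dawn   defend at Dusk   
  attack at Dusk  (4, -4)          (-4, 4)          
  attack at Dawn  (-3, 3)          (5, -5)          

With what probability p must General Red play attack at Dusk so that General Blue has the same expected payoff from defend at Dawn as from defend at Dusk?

p = 1/2

Set General Blue's expected payoff from defend at Dawn equal to that from defend at Dusk:
  General Blue's payoff from defend at Dawn: p·(-4) + (1−p)·3 = -7p + 3
  General Blue's payoff from defend at Dusk: p·4 + (1−p)·(-5) = 9p - 5
  -7p + 3 = 9p - 5  ⇒  -16p = -8  ⇒  p = 1/2.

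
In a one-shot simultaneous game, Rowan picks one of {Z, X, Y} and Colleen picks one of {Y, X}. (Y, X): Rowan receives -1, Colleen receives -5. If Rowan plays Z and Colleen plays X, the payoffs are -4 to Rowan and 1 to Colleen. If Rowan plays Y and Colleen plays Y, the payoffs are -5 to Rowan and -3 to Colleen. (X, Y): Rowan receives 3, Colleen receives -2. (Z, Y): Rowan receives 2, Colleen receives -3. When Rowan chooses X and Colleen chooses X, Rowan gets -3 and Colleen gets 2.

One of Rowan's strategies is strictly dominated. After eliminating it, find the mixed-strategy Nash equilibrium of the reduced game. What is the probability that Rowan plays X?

Rowan's strategy Z is strictly dominated by X: 3 > 2 and -3 > -4. Eliminate Z.
Rowan's mix must leave Colleen indifferent between Y and X.
  Colleen's payoff from Y: p·(-2) + (1−p)·(-3) = p - 3
  Colleen's payoff from X: p·2 + (1−p)·(-5) = 7p - 5
  p - 3 = 7p - 5  ⇒  -6p = -2  ⇒  p = 1/3.

p = 1/3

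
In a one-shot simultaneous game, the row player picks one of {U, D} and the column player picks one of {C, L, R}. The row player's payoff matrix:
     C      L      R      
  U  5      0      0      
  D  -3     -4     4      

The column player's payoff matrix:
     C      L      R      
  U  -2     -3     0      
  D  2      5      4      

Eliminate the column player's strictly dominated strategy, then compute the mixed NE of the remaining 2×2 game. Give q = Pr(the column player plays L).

The column player's strategy C is strictly dominated by R: 0 > -2 and 4 > 2. Eliminate C.
Set the row player's expected payoff from U equal to that from D:
  the row player's payoff to U: q·0 + (1−q)·0 = 0
  the row player's payoff to D: q·(-4) + (1−q)·4 = -8q + 4
  0 = -8q + 4  ⇒  8q = 4  ⇒  q = 1/2.

q = 1/2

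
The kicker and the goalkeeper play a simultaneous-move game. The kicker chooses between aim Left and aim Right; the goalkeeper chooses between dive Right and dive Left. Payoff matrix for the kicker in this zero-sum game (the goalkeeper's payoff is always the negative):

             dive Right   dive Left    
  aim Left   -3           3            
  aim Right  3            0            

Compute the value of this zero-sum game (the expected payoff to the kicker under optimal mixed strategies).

In a mixed equilibrium the kicker is indifferent between aim Left and aim Right; this condition fixes q.
  the kicker's payoff from aim Left: q·(-3) + (1−q)·3 = -6q + 3
  the kicker's payoff from aim Right: q·3 + (1−q)·0 = 3q
  -6q + 3 = 3q  ⇒  -9q = -3  ⇒  q = 1/3.
The value is the kicker's expected payoff against this mix (using aim Left): (1/3)·(-3) + (2/3)·3 = 1.

v = 1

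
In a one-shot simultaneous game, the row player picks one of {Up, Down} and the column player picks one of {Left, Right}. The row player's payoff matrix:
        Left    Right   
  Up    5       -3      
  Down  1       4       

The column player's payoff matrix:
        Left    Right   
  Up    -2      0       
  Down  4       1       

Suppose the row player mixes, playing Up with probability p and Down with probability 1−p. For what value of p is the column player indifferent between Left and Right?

For the column player to be willing to mix, the column player must be indifferent between Left and Right, which pins down the row player's mix.
  the column player's expected payoff from Left: p·(-2) + (1−p)·4 = -6p + 4
  the column player's expected payoff from Right: p·0 + (1−p)·1 = -p + 1
  -6p + 4 = -p + 1  ⇒  -5p = -3  ⇒  p = 3/5.

p = 3/5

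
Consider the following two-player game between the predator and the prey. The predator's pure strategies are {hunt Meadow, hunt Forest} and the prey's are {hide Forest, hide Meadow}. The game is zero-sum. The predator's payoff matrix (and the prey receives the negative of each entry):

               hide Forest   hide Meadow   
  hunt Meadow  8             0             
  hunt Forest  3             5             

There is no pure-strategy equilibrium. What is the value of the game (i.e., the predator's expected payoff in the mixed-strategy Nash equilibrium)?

In a mixed equilibrium the predator is indifferent between hunt Meadow and hunt Forest; this condition fixes q.
  the predator's payoff from hunt Meadow: q·8 + (1−q)·0 = 8q
  the predator's payoff from hunt Forest: q·3 + (1−q)·5 = -2q + 5
  8q = -2q + 5  ⇒  10q = 5  ⇒  q = 1/2.
The value is the predator's expected payoff against this mix (using hunt Meadow): (1/2)·8 + (1/2)·0 = 4.

v = 4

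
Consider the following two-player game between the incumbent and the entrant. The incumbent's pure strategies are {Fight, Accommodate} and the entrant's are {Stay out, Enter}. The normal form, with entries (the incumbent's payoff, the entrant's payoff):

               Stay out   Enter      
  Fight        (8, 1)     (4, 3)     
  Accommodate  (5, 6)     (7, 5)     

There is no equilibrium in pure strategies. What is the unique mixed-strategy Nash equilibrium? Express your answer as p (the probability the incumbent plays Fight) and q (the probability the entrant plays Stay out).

The entrant's indifference between Stay out and Enter determines the incumbent's mixing probability p:
  the entrant's payoff from Stay out: p·1 + (1−p)·6 = -5p + 6
  the entrant's payoff from Enter: p·3 + (1−p)·5 = -2p + 5
  -5p + 6 = -2p + 5  ⇒  -3p = -1  ⇒  p = 1/3.
For the incumbent to be willing to mix, the incumbent must be indifferent between Fight and Accommodate, which pins down the entrant's mix.
  the incumbent's expected payoff from Fight: q·8 + (1−q)·4 = 4q + 4
  the incumbent's expected payoff from Accommodate: q·5 + (1−q)·7 = -2q + 7
  4q + 4 = -2q + 7  ⇒  6q = 3  ⇒  q = 1/2.

p = 1/3, q = 1/2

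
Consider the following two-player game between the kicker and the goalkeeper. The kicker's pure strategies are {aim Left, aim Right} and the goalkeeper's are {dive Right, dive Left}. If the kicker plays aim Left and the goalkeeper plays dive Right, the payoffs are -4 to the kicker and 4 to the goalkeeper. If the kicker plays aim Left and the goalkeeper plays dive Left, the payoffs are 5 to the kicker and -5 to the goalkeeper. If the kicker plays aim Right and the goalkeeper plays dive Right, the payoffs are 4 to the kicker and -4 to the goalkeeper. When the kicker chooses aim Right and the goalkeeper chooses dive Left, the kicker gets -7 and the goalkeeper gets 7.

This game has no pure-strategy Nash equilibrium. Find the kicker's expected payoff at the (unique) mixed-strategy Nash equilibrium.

-2/5

In a mixed equilibrium the kicker is indifferent between aim Left and aim Right; this condition fixes q.
  the kicker's expected payoff from aim Left: q·(-4) + (1−q)·5 = -9q + 5
  the kicker's expected payoff from aim Right: q·4 + (1−q)·(-7) = 11q - 7
  -9q + 5 = 11q - 7  ⇒  -20q = -12  ⇒  q = 3/5.
At equilibrium the kicker is indifferent across rows, so the kicker's payoff equals the payoff from aim Left: (3/5)·(-4) + (2/5)·5 = -2/5.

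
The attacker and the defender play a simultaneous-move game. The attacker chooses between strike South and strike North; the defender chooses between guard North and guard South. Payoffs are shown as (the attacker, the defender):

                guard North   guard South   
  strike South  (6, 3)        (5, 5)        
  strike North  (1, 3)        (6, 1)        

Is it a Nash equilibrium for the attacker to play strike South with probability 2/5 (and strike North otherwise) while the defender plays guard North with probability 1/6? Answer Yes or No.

No

Given the attacker's mix p = 2/5, the defender's payoff from guard North is 3 but from guard South is 13/5. The defender strictly prefers guard North, so the defender would not mix.
So the proposed profile is not a Nash equilibrium.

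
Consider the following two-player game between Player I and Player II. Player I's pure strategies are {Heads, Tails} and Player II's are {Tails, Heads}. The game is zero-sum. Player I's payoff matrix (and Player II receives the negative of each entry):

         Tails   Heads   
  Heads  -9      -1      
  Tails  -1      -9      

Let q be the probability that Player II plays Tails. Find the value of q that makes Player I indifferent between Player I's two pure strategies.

q = 1/2

In a mixed equilibrium Player I is indifferent between Heads and Tails; this condition fixes q.
  Player I's payoff to Heads: q·(-9) + (1−q)·(-1) = -8q - 1
  Player I's payoff to Tails: q·(-1) + (1−q)·(-9) = 8q - 9
  -8q - 1 = 8q - 9  ⇒  -16q = -8  ⇒  q = 1/2.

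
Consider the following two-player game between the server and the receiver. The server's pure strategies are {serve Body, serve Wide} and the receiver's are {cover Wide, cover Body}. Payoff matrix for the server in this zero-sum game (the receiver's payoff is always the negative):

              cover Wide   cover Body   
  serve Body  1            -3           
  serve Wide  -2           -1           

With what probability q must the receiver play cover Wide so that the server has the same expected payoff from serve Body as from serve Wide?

Set the server's expected payoff from serve Body equal to that from serve Wide:
  the server's expected payoff from serve Body: q·1 + (1−q)·(-3) = 4q - 3
  the server's expected payoff from serve Wide: q·(-2) + (1−q)·(-1) = -q - 1
  4q - 3 = -q - 1  ⇒  5q = 2  ⇒  q = 2/5.

q = 2/5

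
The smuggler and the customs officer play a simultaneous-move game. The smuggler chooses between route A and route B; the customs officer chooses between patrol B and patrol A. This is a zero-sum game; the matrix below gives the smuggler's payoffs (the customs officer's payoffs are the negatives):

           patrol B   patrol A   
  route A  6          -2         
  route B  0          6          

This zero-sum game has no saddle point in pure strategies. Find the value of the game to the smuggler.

The customs officer's mix must leave the smuggler indifferent between route A and route B.
  the smuggler's expected payoff from route A: q·6 + (1−q)·(-2) = 8q - 2
  the smuggler's expected payoff from route B: q·0 + (1−q)·6 = -6q + 6
  8q - 2 = -6q + 6  ⇒  14q = 8  ⇒  q = 4/7.
The value is the smuggler's expected payoff against this mix (using route A): (4/7)·6 + (3/7)·(-2) = 18/7.

v = 18/7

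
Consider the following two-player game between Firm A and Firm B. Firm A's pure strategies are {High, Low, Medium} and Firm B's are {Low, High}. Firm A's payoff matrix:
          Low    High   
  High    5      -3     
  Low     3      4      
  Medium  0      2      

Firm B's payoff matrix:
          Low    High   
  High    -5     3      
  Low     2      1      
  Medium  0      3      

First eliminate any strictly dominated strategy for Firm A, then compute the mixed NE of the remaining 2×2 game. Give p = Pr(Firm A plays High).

p = 1/9

Firm A's strategy Medium is strictly dominated by Low: 3 > 0 and 4 > 2. Eliminate Medium.
Firm B's indifference between Low and High determines Firm A's mixing probability p:
  Firm B's expected payoff from Low: p·(-5) + (1−p)·2 = -7p + 2
  Firm B's expected payoff from High: p·3 + (1−p)·1 = 2p + 1
  -7p + 2 = 2p + 1  ⇒  -9p = -1  ⇒  p = 1/9.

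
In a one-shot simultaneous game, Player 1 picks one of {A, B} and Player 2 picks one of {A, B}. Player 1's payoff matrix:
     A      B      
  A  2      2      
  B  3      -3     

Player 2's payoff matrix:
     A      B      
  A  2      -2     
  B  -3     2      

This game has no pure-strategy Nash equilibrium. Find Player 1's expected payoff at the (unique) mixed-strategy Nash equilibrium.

2

Player 2's mix must leave Player 1 indifferent between A and B.
  Player 1's payoff from A: q·2 + (1−q)·2 = 2
  Player 1's payoff from B: q·3 + (1−q)·(-3) = 6q - 3
  2 = 6q - 3  ⇒  -6q = -5  ⇒  q = 5/6.
At equilibrium Player 1 is indifferent across rows, so Player 1's payoff equals the payoff from A: (5/6)·2 + (1/6)·2 = 2.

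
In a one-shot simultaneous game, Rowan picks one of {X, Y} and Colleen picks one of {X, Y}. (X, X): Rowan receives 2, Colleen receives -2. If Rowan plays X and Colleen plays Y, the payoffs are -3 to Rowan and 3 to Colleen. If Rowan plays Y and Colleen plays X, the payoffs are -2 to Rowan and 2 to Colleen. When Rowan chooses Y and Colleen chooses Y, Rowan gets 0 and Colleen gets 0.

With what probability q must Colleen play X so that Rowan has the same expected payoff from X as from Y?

q = 3/7

Colleen's mix must leave Rowan indifferent between X and Y.
  Rowan's payoff to X: q·2 + (1−q)·(-3) = 5q - 3
  Rowan's payoff to Y: q·(-2) + (1−q)·0 = -2q
  5q - 3 = -2q  ⇒  7q = 3  ⇒  q = 3/7.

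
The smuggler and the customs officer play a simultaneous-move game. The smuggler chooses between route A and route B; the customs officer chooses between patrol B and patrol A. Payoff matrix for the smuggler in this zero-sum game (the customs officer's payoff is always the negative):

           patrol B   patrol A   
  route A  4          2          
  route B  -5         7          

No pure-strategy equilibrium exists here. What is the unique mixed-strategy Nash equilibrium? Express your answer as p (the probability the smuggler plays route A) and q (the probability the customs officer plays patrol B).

In a mixed equilibrium the customs officer is indifferent between patrol B and patrol A; this condition fixes p.
  the customs officer's payoff to patrol B: p·(-4) + (1−p)·5 = -9p + 5
  the customs officer's payoff to patrol A: p·(-2) + (1−p)·(-7) = 5p - 7
  -9p + 5 = 5p - 7  ⇒  -14p = -12  ⇒  p = 6/7.
Set the smuggler's expected payoff from route A equal to that from route B:
  the smuggler's payoff to route A: q·4 + (1−q)·2 = 2q + 2
  the smuggler's payoff to route B: q·(-5) + (1−q)·7 = -12q + 7
  2q + 2 = -12q + 7  ⇒  14q = 5  ⇒  q = 5/14.

p = 6/7, q = 5/14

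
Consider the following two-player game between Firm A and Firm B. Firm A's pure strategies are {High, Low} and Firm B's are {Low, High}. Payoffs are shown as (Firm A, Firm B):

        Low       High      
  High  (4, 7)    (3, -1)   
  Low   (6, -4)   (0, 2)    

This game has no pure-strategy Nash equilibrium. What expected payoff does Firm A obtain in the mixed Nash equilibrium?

18/5

Firm B's mix must leave Firm A indifferent between High and Low.
  Firm A's expected payoff from High: q·4 + (1−q)·3 = q + 3
  Firm A's expected payoff from Low: q·6 + (1−q)·0 = 6q
  q + 3 = 6q  ⇒  -5q = -3  ⇒  q = 3/5.
At equilibrium Firm A is indifferent across rows, so Firm A's payoff equals the payoff from High: (3/5)·4 + (2/5)·3 = 18/5.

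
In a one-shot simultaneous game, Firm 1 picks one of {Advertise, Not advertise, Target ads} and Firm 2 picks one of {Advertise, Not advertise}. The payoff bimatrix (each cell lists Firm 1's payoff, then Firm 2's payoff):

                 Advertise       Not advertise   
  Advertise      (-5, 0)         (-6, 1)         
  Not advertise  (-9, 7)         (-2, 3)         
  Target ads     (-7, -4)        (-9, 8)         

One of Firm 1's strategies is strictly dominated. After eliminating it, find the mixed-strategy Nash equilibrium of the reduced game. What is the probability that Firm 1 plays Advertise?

p = 4/5

Firm 1's strategy Target ads is strictly dominated by Advertise: -5 > -7 and -6 > -9. Eliminate Target ads.
Firm 2's indifference between Advertise and Not advertise determines Firm 1's mixing probability p:
  Firm 2's expected payoff from Advertise: p·0 + (1−p)·7 = -7p + 7
  Firm 2's expected payoff from Not advertise: p·1 + (1−p)·3 = -2p + 3
  -7p + 7 = -2p + 3  ⇒  -5p = -4  ⇒  p = 4/5.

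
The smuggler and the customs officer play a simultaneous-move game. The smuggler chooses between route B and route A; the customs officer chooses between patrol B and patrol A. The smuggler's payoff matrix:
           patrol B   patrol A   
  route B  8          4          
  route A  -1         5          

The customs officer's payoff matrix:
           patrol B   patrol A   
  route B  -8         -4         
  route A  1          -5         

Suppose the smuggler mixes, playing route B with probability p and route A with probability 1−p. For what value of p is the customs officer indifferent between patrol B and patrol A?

p = 3/5

In a mixed equilibrium the customs officer is indifferent between patrol B and patrol A; this condition fixes p.
  the customs officer's payoff from patrol B: p·(-8) + (1−p)·1 = -9p + 1
  the customs officer's payoff from patrol A: p·(-4) + (1−p)·(-5) = p - 5
  -9p + 1 = p - 5  ⇒  -10p = -6  ⇒  p = 3/5.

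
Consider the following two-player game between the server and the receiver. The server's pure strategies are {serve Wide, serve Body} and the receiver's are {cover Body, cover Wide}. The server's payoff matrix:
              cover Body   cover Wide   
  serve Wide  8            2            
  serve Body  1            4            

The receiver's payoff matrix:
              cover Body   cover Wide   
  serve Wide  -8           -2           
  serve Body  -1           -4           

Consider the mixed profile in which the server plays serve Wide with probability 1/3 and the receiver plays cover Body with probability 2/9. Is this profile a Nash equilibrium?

Yes

Check the receiver's indifference given the server's mix p = 1/3:
  payoff from cover Body = -10/3; payoff from cover Wide = -10/3 — equal.
Check the server's indifference given the receiver's mix q = 2/9:
  payoff from serve Wide = 10/3; payoff from serve Body = 10/3 — equal.
Both players are indifferent, so neither can profitably deviate.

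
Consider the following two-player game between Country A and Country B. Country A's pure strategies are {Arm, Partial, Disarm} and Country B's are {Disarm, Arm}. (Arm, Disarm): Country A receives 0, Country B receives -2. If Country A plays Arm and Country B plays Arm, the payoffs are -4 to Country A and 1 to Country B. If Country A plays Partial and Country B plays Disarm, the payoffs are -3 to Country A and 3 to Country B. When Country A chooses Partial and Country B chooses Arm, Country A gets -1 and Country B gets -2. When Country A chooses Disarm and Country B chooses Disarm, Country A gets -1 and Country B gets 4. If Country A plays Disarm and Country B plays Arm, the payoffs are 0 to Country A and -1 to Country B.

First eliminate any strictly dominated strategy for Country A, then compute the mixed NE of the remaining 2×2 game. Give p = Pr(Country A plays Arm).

Country A's strategy Partial is strictly dominated by Disarm: -1 > -3 and 0 > -1. Eliminate Partial.
Country B's indifference between Disarm and Arm determines Country A's mixing probability p:
  Country B's payoff to Disarm: p·(-2) + (1−p)·4 = -6p + 4
  Country B's payoff to Arm: p·1 + (1−p)·(-1) = 2p - 1
  -6p + 4 = 2p - 1  ⇒  -8p = -5  ⇒  p = 5/8.

p = 5/8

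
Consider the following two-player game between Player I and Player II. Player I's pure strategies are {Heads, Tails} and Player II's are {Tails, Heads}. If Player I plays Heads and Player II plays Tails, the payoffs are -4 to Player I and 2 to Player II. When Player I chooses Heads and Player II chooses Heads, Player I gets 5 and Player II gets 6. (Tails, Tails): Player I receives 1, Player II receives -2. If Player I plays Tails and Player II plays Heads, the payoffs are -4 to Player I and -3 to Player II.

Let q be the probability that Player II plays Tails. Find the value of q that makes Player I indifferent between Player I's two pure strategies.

q = 9/14

Player II's mix must leave Player I indifferent between Heads and Tails.
  Player I's payoff to Heads: q·(-4) + (1−q)·5 = -9q + 5
  Player I's payoff to Tails: q·1 + (1−q)·(-4) = 5q - 4
  -9q + 5 = 5q - 4  ⇒  -14q = -9  ⇒  q = 9/14.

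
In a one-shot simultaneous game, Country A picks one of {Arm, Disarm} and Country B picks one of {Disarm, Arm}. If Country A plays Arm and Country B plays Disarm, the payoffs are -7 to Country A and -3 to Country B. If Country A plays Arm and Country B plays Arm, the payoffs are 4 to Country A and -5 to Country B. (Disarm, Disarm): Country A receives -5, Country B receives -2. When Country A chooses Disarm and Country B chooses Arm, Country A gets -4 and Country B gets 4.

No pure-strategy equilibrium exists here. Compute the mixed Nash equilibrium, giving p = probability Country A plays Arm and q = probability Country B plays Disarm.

p = 3/4, q = 4/5

In a mixed equilibrium Country B is indifferent between Disarm and Arm; this condition fixes p.
  Country B's payoff from Disarm: p·(-3) + (1−p)·(-2) = -p - 2
  Country B's payoff from Arm: p·(-5) + (1−p)·4 = -9p + 4
  -p - 2 = -9p + 4  ⇒  8p = 6  ⇒  p = 3/4.
Set Country A's expected payoff from Arm equal to that from Disarm:
  Country A's payoff from Arm: q·(-7) + (1−q)·4 = -11q + 4
  Country A's payoff from Disarm: q·(-5) + (1−q)·(-4) = -q - 4
  -11q + 4 = -q - 4  ⇒  -10q = -8  ⇒  q = 4/5.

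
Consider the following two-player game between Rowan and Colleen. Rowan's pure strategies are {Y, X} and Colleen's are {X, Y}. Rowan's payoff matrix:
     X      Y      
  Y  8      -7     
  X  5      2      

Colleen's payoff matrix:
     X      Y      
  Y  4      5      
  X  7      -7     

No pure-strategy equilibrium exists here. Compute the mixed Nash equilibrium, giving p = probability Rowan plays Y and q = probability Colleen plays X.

p = 14/15, q = 3/4

Colleen's indifference between X and Y determines Rowan's mixing probability p:
  Colleen's payoff from X: p·4 + (1−p)·7 = -3p + 7
  Colleen's payoff from Y: p·5 + (1−p)·(-7) = 12p - 7
  -3p + 7 = 12p - 7  ⇒  -15p = -14  ⇒  p = 14/15.
In a mixed equilibrium Rowan is indifferent between Y and X; this condition fixes q.
  Rowan's expected payoff from Y: q·8 + (1−q)·(-7) = 15q - 7
  Rowan's expected payoff from X: q·5 + (1−q)·2 = 3q + 2
  15q - 7 = 3q + 2  ⇒  12q = 9  ⇒  q = 3/4.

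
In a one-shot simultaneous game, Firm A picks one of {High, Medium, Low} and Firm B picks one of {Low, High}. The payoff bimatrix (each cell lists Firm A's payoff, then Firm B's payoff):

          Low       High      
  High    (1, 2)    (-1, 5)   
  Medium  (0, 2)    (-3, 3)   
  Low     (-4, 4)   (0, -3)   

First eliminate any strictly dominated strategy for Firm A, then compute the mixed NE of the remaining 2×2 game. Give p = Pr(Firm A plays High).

Firm A's strategy Medium is strictly dominated by High: 1 > 0 and -1 > -3. Eliminate Medium.
For Firm B to be willing to mix, Firm B must be indifferent between Low and High, which pins down Firm A's mix.
  Firm B's expected payoff from Low: p·2 + (1−p)·4 = -2p + 4
  Firm B's expected payoff from High: p·5 + (1−p)·(-3) = 8p - 3
  -2p + 4 = 8p - 3  ⇒  -10p = -7  ⇒  p = 7/10.

p = 7/10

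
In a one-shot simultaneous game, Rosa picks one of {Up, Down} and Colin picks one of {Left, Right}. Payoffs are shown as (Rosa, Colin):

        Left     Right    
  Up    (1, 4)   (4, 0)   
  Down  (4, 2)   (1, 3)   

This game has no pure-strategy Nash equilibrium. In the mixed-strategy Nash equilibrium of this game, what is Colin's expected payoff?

Colin's indifference between Left and Right determines Rosa's mixing probability p:
  Colin's payoff to Left: p·4 + (1−p)·2 = 2p + 2
  Colin's payoff to Right: p·0 + (1−p)·3 = -3p + 3
  2p + 2 = -3p + 3  ⇒  5p = 1  ⇒  p = 1/5.
At equilibrium Colin is indifferent across columns, so Colin's payoff equals the payoff from Left: (1/5)·4 + (4/5)·2 = 12/5.

12/5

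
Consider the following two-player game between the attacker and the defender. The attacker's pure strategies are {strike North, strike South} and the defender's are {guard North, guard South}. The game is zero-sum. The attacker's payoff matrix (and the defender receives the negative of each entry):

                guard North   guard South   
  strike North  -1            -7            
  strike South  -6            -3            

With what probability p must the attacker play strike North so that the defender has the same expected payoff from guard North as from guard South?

p = 1/3

The attacker's mix must leave the defender indifferent between guard North and guard South.
  the defender's payoff from guard North: p·1 + (1−p)·6 = -5p + 6
  the defender's payoff from guard South: p·7 + (1−p)·3 = 4p + 3
  -5p + 6 = 4p + 3  ⇒  -9p = -3  ⇒  p = 1/3.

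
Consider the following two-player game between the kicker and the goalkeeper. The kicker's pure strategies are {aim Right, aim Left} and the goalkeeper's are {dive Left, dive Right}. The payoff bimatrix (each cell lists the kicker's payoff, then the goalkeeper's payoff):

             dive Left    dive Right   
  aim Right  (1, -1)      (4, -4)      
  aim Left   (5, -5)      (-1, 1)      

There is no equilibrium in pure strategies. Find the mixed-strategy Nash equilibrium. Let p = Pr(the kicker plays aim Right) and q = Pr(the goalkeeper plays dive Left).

p = 2/3, q = 5/9

The kicker's mix must leave the goalkeeper indifferent between dive Left and dive Right.
  the goalkeeper's expected payoff from dive Left: p·(-1) + (1−p)·(-5) = 4p - 5
  the goalkeeper's expected payoff from dive Right: p·(-4) + (1−p)·1 = -5p + 1
  4p - 5 = -5p + 1  ⇒  9p = 6  ⇒  p = 2/3.
For the kicker to be willing to mix, the kicker must be indifferent between aim Right and aim Left, which pins down the goalkeeper's mix.
  the kicker's expected payoff from aim Right: q·1 + (1−q)·4 = -3q + 4
  the kicker's expected payoff from aim Left: q·5 + (1−q)·(-1) = 6q - 1
  -3q + 4 = 6q - 1  ⇒  -9q = -5  ⇒  q = 5/9.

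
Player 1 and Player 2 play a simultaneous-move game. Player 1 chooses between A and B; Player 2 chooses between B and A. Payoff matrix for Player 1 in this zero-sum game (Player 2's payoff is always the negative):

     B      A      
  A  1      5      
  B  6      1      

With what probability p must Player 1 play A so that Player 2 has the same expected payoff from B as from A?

Player 1's mix must leave Player 2 indifferent between B and A.
  Player 2's expected payoff from B: p·(-1) + (1−p)·(-6) = 5p - 6
  Player 2's expected payoff from A: p·(-5) + (1−p)·(-1) = -4p - 1
  5p - 6 = -4p - 1  ⇒  9p = 5  ⇒  p = 5/9.

p = 5/9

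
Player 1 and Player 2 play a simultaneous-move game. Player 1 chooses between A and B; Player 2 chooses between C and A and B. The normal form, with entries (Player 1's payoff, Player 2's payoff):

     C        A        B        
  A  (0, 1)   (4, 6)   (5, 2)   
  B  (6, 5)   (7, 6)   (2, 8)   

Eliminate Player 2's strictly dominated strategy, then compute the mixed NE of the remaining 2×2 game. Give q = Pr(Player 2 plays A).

Player 2's strategy C is strictly dominated by B: 2 > 1 and 8 > 5. Eliminate C.
Player 2's mix must leave Player 1 indifferent between A and B.
  Player 1's expected payoff from A: q·4 + (1−q)·5 = -q + 5
  Player 1's expected payoff from B: q·7 + (1−q)·2 = 5q + 2
  -q + 5 = 5q + 2  ⇒  -6q = -3  ⇒  q = 1/2.

q = 1/2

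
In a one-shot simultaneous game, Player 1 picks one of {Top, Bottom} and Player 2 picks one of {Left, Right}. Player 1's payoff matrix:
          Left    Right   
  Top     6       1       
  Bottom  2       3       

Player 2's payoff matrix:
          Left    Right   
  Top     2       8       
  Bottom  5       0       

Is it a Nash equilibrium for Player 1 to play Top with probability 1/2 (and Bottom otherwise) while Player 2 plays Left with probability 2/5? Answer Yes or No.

No

Given Player 1's mix p = 1/2, Player 2's payoff from Left is 7/2 but from Right is 4. Player 2 strictly prefers Right, so Player 2 would not mix.
So the proposed profile is not a Nash equilibrium.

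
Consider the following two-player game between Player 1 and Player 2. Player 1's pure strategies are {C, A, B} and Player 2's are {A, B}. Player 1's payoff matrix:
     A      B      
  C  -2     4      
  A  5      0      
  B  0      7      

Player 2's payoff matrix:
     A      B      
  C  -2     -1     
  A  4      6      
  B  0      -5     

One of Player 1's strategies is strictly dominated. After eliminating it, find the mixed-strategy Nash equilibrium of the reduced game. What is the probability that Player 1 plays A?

p = 5/7

Player 1's strategy C is strictly dominated by B: 0 > -2 and 7 > 4. Eliminate C.
For Player 2 to be willing to mix, Player 2 must be indifferent between A and B, which pins down Player 1's mix.
  Player 2's payoff to A: p·4 + (1−p)·0 = 4p
  Player 2's payoff to B: p·6 + (1−p)·(-5) = 11p - 5
  4p = 11p - 5  ⇒  -7p = -5  ⇒  p = 5/7.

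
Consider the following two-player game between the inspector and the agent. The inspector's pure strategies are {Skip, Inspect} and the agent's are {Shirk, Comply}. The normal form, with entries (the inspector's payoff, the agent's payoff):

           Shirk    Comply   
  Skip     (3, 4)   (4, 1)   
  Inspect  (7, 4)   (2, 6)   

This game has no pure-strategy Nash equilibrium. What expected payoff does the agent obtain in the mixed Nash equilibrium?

In a mixed equilibrium the agent is indifferent between Shirk and Comply; this condition fixes p.
  the agent's payoff from Shirk: p·4 + (1−p)·4 = 4
  the agent's payoff from Comply: p·1 + (1−p)·6 = -5p + 6
  4 = -5p + 6  ⇒  5p = 2  ⇒  p = 2/5.
At equilibrium the agent is indifferent across columns, so the agent's payoff equals the payoff from Shirk: (2/5)·4 + (3/5)·4 = 4.

4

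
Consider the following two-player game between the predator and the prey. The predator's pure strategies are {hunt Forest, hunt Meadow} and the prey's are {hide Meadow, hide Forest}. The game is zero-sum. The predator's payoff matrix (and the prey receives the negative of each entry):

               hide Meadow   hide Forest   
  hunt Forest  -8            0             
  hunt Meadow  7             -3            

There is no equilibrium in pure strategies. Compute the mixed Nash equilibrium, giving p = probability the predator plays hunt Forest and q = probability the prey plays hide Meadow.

p = 5/9, q = 1/6

The predator's mix must leave the prey indifferent between hide Meadow and hide Forest.
  the prey's payoff from hide Meadow: p·8 + (1−p)·(-7) = 15p - 7
  the prey's payoff from hide Forest: p·0 + (1−p)·3 = -3p + 3
  15p - 7 = -3p + 3  ⇒  18p = 10  ⇒  p = 5/9.
Set the predator's expected payoff from hunt Forest equal to that from hunt Meadow:
  the predator's expected payoff from hunt Forest: q·(-8) + (1−q)·0 = -8q
  the predator's expected payoff from hunt Meadow: q·7 + (1−q)·(-3) = 10q - 3
  -8q = 10q - 3  ⇒  -18q = -3  ⇒  q = 1/6.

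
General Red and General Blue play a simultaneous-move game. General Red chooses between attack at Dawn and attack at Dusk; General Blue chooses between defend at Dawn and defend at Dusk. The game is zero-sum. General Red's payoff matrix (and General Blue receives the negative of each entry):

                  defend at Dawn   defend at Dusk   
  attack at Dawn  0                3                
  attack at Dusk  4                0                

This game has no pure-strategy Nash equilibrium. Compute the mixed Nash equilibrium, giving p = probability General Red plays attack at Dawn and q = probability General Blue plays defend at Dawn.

Set General Blue's expected payoff from defend at Dawn equal to that from defend at Dusk:
  General Blue's expected payoff from defend at Dawn: p·0 + (1−p)·(-4) = 4p - 4
  General Blue's expected payoff from defend at Dusk: p·(-3) + (1−p)·0 = -3p
  4p - 4 = -3p  ⇒  7p = 4  ⇒  p = 4/7.
General Blue's mix must leave General Red indifferent between attack at Dawn and attack at Dusk.
  General Red's payoff to attack at Dawn: q·0 + (1−q)·3 = -3q + 3
  General Red's payoff to attack at Dusk: q·4 + (1−q)·0 = 4q
  -3q + 3 = 4q  ⇒  -7q = -3  ⇒  q = 3/7.

p = 4/7, q = 3/7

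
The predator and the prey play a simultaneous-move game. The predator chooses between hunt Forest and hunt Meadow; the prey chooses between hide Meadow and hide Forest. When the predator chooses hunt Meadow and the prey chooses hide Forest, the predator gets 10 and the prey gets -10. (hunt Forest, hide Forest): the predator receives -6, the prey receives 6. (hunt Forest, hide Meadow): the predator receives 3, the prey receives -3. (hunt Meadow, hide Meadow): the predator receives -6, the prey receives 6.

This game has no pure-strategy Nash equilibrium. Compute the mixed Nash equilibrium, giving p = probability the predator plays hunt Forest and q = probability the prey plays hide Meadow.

The predator's mix must leave the prey indifferent between hide Meadow and hide Forest.
  the prey's expected payoff from hide Meadow: p·(-3) + (1−p)·6 = -9p + 6
  the prey's expected payoff from hide Forest: p·6 + (1−p)·(-10) = 16p - 10
  -9p + 6 = 16p - 10  ⇒  -25p = -16  ⇒  p = 16/25.
In a mixed equilibrium the predator is indifferent between hunt Forest and hunt Meadow; this condition fixes q.
  the predator's expected payoff from hunt Forest: q·3 + (1−q)·(-6) = 9q - 6
  the predator's expected payoff from hunt Meadow: q·(-6) + (1−q)·10 = -16q + 10
  9q - 6 = -16q + 10  ⇒  25q = 16  ⇒  q = 16/25.

p = 16/25, q = 16/25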